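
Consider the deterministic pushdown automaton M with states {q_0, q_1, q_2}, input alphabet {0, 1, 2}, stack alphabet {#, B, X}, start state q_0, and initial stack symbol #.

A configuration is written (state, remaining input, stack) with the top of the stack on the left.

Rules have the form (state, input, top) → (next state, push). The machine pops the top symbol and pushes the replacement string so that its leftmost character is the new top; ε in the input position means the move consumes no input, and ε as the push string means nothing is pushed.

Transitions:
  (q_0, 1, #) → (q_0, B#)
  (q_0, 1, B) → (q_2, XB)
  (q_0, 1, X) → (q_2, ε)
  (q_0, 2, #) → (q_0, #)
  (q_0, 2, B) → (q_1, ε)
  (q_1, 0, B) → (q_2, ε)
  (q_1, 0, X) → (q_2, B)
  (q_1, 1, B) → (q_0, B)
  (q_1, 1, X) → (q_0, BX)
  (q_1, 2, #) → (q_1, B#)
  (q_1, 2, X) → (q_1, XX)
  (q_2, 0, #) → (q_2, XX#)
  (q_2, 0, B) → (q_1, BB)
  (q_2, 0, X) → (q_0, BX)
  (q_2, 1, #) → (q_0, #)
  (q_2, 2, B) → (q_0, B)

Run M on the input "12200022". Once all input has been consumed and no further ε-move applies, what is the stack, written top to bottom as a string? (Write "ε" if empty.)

(q_0, 12200022, #)
  read 1, top #: go to q_0, push B# → (q_0, 2200022, B#)
  read 2, top B: go to q_1, push ε → (q_1, 200022, #)
  read 2, top #: go to q_1, push B# → (q_1, 00022, B#)
  read 0, top B: go to q_2, push ε → (q_2, 0022, #)
  read 0, top #: go to q_2, push XX# → (q_2, 022, XX#)
  read 0, top X: go to q_0, push BX → (q_0, 22, BXX#)
  read 2, top B: go to q_1, push ε → (q_1, 2, XX#)
  read 2, top X: go to q_1, push XX → (q_1, ε, XXX#)
All input consumed in state q_1 with stack XXX#.

XXX#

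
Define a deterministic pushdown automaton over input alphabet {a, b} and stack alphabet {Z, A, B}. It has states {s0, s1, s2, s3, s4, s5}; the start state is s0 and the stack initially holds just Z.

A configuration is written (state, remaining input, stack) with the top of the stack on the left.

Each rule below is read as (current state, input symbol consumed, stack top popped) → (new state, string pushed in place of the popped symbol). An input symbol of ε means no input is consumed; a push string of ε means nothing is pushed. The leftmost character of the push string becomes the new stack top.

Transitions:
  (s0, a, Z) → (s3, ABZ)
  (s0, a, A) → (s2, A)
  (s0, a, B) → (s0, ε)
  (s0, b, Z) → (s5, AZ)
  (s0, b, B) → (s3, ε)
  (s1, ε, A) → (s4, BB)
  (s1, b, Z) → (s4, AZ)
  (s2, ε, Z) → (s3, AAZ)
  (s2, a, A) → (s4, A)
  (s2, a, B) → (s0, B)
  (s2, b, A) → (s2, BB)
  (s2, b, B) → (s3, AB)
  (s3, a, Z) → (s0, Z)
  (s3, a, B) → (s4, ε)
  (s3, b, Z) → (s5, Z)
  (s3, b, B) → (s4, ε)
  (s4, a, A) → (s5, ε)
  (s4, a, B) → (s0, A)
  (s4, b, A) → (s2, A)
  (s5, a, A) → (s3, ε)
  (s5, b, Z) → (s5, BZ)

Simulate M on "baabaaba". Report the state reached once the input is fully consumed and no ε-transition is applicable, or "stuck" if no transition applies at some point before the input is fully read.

(s0, baabaaba, Z)
  read b, top Z: go to s5, push AZ → (s5, aabaaba, AZ)
  read a, top A: go to s3, push ε → (s3, abaaba, Z)
  read a, top Z: go to s0, push Z → (s0, baaba, Z)
  read b, top Z: go to s5, push AZ → (s5, aaba, AZ)
  read a, top A: go to s3, push ε → (s3, aba, Z)
  read a, top Z: go to s0, push Z → (s0, ba, Z)
  read b, top Z: go to s5, push AZ → (s5, a, AZ)
  read a, top A: go to s3, push ε → (s3, ε, Z)
All input consumed; M is in state s3.

s3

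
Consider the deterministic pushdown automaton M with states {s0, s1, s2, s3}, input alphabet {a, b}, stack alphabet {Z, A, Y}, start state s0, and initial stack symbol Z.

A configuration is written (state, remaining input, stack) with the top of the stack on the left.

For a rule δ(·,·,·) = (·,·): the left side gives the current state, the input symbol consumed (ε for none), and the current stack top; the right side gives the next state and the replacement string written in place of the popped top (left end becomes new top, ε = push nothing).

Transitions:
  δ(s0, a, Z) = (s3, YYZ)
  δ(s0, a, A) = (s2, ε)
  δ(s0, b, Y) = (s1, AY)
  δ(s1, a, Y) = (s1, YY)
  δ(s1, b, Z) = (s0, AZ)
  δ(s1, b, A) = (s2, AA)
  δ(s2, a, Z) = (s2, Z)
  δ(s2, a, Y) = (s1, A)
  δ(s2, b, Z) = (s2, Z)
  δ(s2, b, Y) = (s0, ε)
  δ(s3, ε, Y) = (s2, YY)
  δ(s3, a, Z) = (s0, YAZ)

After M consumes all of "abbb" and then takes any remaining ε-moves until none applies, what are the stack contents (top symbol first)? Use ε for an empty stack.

(s0, abbb, Z) ⊢ (s3, bbb, YYZ) ⊢ (s2, bbb, YYYZ) ⊢ (s0, bb, YYZ) ⊢ (s1, b, AYYZ) ⊢ (s2, ε, AAYYZ)
All input consumed in state s2 with stack AAYYZ.

AAYYZ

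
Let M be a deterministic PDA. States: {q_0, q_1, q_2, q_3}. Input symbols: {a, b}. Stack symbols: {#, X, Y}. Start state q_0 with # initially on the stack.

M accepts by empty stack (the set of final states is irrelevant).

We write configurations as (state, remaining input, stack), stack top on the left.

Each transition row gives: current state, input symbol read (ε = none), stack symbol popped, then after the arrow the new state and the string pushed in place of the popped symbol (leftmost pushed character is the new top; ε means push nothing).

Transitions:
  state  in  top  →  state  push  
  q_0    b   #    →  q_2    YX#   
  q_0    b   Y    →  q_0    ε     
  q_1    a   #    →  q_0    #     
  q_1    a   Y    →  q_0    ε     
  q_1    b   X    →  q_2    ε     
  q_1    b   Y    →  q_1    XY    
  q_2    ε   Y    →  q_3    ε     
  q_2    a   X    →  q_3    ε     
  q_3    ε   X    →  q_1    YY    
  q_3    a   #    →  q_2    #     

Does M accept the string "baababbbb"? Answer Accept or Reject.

(q_0, baababbbb, #)
  read b, top #: go to q_2, push YX# → (q_2, aababbbb, YX#)
  ε-move, top Y: go to q_3, push ε → (q_3, aababbbb, X#)
  ε-move, top X: go to q_1, push YY → (q_1, aababbbb, YY#)
  read a, top Y: go to q_0, push ε → (q_0, ababbbb, Y#)
No transition applies at (q_0, ababbbb, Y#); input not fully consumed.

Reject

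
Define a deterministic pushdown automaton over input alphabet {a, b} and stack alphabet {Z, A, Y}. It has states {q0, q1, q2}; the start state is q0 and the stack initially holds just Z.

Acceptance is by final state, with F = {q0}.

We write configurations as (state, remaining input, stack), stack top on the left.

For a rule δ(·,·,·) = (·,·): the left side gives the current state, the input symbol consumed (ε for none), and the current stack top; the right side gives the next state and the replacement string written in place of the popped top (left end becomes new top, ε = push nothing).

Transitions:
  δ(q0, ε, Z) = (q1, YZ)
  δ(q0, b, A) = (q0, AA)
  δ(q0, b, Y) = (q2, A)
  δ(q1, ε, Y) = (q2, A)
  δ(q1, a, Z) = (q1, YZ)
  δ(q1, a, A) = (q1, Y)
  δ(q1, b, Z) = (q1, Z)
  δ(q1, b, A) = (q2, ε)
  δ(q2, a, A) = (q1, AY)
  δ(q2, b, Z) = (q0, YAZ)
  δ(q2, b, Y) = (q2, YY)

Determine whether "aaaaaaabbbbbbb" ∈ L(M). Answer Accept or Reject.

Reject

(q0, aaaaaaabbbbbbb, Z)
  ε-move, top Z: go to q1, push YZ → (q1, aaaaaaabbbbbbb, YZ)
  ε-move, top Y: go to q2, push A → (q2, aaaaaaabbbbbbb, AZ)
  read a, top A: go to q1, push AY → (q1, aaaaaabbbbbbb, AYZ)
  read a, top A: go to q1, push Y → (q1, aaaaabbbbbbb, YYZ)
  ε-move, top Y: go to q2, push A → (q2, aaaaabbbbbbb, AYZ)
  read a, top A: go to q1, push AY → (q1, aaaabbbbbbb, AYYZ)
  read a, top A: go to q1, push Y → (q1, aaabbbbbbb, YYYZ)
  ε-move, top Y: go to q2, push A → (q2, aaabbbbbbb, AYYZ)
  read a, top A: go to q1, push AY → (q1, aabbbbbbb, AYYYZ)
  read a, top A: go to q1, push Y → (q1, abbbbbbb, YYYYZ)
  ε-move, top Y: go to q2, push A → (q2, abbbbbbb, AYYYZ)
  read a, top A: go to q1, push AY → (q1, bbbbbbb, AYYYYZ)
  read b, top A: go to q2, push ε → (q2, bbbbbb, YYYYZ)
  read b, top Y: go to q2, push YY → (q2, bbbbb, YYYYYZ)
  read b, top Y: go to q2, push YY → (q2, bbbb, YYYYYYZ)
  read b, top Y: go to q2, push YY → (q2, bbb, YYYYYYYZ)
  read b, top Y: go to q2, push YY → (q2, bb, YYYYYYYYZ)
  read b, top Y: go to q2, push YY → (q2, b, YYYYYYYYYZ)
  read b, top Y: go to q2, push YY → (q2, ε, YYYYYYYYYYZ)
All input consumed; state q2 ∉ F and no further ε-move applies.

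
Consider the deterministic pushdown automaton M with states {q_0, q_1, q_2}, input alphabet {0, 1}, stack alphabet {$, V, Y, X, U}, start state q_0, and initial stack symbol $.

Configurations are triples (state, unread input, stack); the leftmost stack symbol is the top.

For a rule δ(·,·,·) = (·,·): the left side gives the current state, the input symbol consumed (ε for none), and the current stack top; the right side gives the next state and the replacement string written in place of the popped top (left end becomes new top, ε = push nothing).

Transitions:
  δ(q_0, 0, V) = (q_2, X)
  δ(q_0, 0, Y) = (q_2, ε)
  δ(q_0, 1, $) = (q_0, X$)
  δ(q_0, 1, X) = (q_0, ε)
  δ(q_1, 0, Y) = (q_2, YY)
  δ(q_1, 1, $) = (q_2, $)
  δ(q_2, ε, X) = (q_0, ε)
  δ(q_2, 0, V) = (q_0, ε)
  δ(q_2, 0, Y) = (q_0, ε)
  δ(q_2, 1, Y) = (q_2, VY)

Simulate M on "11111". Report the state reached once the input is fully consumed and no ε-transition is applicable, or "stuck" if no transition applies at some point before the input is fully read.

q_0

(q_0, 11111, $)
  read 1, top $: go to q_0, push X$ → (q_0, 1111, X$)
  read 1, top X: go to q_0, push ε → (q_0, 111, $)
  read 1, top $: go to q_0, push X$ → (q_0, 11, X$)
  read 1, top X: go to q_0, push ε → (q_0, 1, $)
  read 1, top $: go to q_0, push X$ → (q_0, ε, X$)
All input consumed; M is in state q_0.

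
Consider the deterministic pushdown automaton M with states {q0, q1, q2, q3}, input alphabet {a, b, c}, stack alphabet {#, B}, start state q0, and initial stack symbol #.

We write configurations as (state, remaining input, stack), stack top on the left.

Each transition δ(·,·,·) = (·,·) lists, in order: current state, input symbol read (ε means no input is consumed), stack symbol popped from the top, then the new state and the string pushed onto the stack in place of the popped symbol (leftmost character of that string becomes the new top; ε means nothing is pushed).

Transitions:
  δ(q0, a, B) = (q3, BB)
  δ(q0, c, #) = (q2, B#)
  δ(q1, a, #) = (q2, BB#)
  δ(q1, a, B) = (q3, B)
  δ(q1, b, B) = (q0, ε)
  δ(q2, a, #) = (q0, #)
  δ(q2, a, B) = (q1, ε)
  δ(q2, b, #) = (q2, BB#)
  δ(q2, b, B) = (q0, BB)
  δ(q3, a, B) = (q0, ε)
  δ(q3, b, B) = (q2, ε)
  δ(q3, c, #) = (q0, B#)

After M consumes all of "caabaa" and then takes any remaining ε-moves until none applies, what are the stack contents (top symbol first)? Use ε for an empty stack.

(q0, caabaa, #)
  read c, top #: go to q2, push B# → (q2, aabaa, B#)
  read a, top B: go to q1, push ε → (q1, abaa, #)
  read a, top #: go to q2, push BB# → (q2, baa, BB#)
  read b, top B: go to q0, push BB → (q0, aa, BBB#)
  read a, top B: go to q3, push BB → (q3, a, BBBB#)
  read a, top B: go to q0, push ε → (q0, ε, BBB#)
All input consumed in state q0 with stack BBB#.

BBB#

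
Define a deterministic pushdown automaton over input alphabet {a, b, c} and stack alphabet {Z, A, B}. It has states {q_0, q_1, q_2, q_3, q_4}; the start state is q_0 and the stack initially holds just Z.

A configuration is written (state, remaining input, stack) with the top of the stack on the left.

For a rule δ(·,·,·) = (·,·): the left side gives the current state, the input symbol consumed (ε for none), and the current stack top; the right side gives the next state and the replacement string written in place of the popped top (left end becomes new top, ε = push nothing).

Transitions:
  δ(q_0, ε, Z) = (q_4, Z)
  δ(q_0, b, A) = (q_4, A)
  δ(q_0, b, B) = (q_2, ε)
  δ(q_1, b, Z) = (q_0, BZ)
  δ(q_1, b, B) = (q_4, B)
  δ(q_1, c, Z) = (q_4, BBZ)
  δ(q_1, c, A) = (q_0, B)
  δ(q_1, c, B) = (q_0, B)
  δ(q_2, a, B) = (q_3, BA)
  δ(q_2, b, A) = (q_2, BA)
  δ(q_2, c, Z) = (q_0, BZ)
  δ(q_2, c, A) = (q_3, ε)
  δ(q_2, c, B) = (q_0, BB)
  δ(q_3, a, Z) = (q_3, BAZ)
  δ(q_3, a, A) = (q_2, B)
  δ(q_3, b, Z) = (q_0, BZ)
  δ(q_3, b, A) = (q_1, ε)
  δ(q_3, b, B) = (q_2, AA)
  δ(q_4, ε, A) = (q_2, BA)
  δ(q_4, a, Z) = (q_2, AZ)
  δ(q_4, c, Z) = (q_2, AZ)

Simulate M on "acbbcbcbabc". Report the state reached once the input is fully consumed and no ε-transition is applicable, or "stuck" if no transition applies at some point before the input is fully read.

(q_0, acbbcbcbabc, Z) ⊢ (q_4, acbbcbcbabc, Z) ⊢ (q_2, cbbcbcbabc, AZ) ⊢ (q_3, bbcbcbabc, Z) ⊢ (q_0, bcbcbabc, BZ) ⊢ (q_2, cbcbabc, Z) ⊢ (q_0, bcbabc, BZ) ⊢ (q_2, cbabc, Z) ⊢ (q_0, babc, BZ) ⊢ (q_2, abc, Z)
No transition for (q_2, a, top Z); M blocks with input abc remaining.

stuck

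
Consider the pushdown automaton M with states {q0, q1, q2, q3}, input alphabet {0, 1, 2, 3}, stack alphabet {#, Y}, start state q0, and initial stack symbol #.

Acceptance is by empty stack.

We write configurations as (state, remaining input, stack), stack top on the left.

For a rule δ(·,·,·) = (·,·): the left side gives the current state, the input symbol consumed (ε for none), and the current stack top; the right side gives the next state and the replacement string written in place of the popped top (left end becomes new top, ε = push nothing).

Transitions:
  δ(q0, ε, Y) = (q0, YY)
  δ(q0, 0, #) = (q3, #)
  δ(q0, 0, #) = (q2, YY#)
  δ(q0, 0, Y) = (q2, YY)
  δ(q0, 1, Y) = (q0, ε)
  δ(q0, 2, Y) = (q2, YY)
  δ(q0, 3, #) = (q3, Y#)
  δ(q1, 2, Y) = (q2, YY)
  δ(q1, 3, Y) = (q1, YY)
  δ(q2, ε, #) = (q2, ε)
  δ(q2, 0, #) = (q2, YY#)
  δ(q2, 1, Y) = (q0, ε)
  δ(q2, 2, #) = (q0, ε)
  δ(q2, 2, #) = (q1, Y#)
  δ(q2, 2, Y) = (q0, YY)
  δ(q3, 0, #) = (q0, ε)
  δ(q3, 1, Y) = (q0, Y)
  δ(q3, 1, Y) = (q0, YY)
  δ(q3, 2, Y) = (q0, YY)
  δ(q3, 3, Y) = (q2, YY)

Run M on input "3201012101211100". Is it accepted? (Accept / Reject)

Accept

One accepting computation: (q0, 3201012101211100, #) ⊢ (q3, 201012101211100, Y#) ⊢ (q0, 01012101211100, YY#) ⊢ (q2, 1012101211100, YYY#) ⊢ (q0, 012101211100, YY#) ⊢ (q2, 12101211100, YYY#) ⊢ (q0, 2101211100, YY#) ⊢ (q2, 101211100, YYY#) ⊢ (q0, 01211100, YY#) ⊢ (q2, 1211100, YYY#) ⊢ (q0, 211100, YY#) ⊢ (q2, 11100, YYY#) ⊢ (q0, 1100, YY#) ⊢ (q0, 100, Y#) ⊢ (q0, 00, #) ⊢ (q3, 0, #) ⊢ (q0, ε, ε)
All input consumed and the stack is empty.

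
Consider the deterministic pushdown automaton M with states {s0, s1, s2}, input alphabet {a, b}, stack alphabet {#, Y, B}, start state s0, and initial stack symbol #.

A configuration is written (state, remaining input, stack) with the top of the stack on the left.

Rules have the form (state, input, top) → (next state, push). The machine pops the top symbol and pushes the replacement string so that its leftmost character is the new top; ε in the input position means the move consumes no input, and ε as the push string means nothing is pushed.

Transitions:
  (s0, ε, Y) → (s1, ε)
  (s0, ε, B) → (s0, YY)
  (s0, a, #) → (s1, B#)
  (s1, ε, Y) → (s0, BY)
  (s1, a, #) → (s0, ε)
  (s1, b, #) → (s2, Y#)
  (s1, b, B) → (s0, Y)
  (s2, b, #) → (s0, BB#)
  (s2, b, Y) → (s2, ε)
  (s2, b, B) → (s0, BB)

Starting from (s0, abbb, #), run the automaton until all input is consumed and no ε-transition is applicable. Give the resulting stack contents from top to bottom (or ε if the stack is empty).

(s0, abbb, #)
  read a, top #: go to s1, push B# → (s1, bbb, B#)
  read b, top B: go to s0, push Y → (s0, bb, Y#)
  ε-move, top Y: go to s1, push ε → (s1, bb, #)
  read b, top #: go to s2, push Y# → (s2, b, Y#)
  read b, top Y: go to s2, push ε → (s2, ε, #)
All input consumed in state s2 with stack #.

#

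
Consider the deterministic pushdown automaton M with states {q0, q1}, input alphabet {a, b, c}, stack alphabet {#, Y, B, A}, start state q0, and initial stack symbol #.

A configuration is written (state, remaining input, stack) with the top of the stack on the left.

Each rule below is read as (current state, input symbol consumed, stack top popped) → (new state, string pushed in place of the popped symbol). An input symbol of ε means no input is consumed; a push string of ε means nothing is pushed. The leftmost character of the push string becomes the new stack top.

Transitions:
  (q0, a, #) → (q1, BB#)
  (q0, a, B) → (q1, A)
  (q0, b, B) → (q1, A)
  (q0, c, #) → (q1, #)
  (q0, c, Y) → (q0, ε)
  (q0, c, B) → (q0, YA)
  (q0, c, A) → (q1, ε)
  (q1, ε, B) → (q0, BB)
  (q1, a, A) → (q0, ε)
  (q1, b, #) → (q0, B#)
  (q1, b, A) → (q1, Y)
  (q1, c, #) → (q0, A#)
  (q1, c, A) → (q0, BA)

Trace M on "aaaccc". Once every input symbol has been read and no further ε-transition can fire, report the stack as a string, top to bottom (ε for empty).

BB#

(q0, aaaccc, #)
  read a, top #: go to q1, push BB# → (q1, aaccc, BB#)
  ε-move, top B: go to q0, push BB → (q0, aaccc, BBB#)
  read a, top B: go to q1, push A → (q1, accc, ABB#)
  read a, top A: go to q0, push ε → (q0, ccc, BB#)
  read c, top B: go to q0, push YA → (q0, cc, YAB#)
  read c, top Y: go to q0, push ε → (q0, c, AB#)
  read c, top A: go to q1, push ε → (q1, ε, B#)
  ε-move, top B: go to q0, push BB → (q0, ε, BB#)
All input consumed in state q0 with stack BB#.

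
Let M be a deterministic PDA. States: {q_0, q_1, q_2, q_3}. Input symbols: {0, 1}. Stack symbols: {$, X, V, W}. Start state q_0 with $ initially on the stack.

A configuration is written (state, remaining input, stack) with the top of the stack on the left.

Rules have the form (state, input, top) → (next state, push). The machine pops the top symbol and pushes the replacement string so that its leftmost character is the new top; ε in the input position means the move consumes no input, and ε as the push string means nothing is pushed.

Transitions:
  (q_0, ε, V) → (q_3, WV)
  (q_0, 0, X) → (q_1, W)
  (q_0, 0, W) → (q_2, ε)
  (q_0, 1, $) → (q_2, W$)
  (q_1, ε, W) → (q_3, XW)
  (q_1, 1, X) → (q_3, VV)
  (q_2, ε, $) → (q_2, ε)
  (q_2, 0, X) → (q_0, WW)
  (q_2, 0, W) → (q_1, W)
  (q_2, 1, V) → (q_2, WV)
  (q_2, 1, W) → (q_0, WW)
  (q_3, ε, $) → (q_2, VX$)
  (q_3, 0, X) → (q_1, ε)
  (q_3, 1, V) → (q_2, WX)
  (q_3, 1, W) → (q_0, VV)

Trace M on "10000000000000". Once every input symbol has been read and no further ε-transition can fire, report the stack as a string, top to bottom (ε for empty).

(q_0, 10000000000000, $) ⊢ (q_2, 0000000000000, W$) ⊢ (q_1, 000000000000, W$) ⊢ (q_3, 000000000000, XW$) ⊢ (q_1, 00000000000, W$) ⊢ (q_3, 00000000000, XW$) ⊢ (q_1, 0000000000, W$) ⊢ (q_3, 0000000000, XW$) ⊢ (q_1, 000000000, W$) ⊢ (q_3, 000000000, XW$) ⊢ (q_1, 00000000, W$) ⊢ (q_3, 00000000, XW$) ⊢ (q_1, 0000000, W$) ⊢ (q_3, 0000000, XW$) ⊢ (q_1, 000000, W$) ⊢ (q_3, 000000, XW$) ⊢ (q_1, 00000, W$) ⊢ (q_3, 00000, XW$) ⊢ (q_1, 0000, W$) ⊢ (q_3, 0000, XW$) ⊢ (q_1, 000, W$) ⊢ (q_3, 000, XW$) ⊢ (q_1, 00, W$) ⊢ (q_3, 00, XW$) ⊢ (q_1, 0, W$) ⊢ (q_3, 0, XW$) ⊢ (q_1, ε, W$) ⊢ (q_3, ε, XW$)
All input consumed in state q_3 with stack XW$.

XW$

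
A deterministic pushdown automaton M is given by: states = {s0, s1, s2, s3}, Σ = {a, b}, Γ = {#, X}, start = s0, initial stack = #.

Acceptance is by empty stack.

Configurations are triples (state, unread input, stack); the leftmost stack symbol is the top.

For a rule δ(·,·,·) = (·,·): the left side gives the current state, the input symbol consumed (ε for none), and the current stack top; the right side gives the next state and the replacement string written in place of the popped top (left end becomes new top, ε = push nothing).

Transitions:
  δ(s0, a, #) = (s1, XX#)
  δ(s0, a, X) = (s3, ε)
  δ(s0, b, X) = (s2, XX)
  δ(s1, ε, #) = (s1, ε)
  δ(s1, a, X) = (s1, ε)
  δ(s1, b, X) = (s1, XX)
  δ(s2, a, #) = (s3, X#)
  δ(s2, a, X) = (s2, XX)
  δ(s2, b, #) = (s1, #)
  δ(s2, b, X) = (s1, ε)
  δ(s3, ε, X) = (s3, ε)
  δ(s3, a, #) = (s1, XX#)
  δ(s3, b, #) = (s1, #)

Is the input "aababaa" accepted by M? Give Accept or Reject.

(s0, aababaa, #)
  read a, top #: go to s1, push XX# → (s1, ababaa, XX#)
  read a, top X: go to s1, push ε → (s1, babaa, X#)
  read b, top X: go to s1, push XX → (s1, abaa, XX#)
  read a, top X: go to s1, push ε → (s1, baa, X#)
  read b, top X: go to s1, push XX → (s1, aa, XX#)
  read a, top X: go to s1, push ε → (s1, a, X#)
  read a, top X: go to s1, push ε → (s1, ε, #)
  ε-move, top #: go to s1, push ε → (s1, ε, ε)
All input consumed and the stack is empty.

Accept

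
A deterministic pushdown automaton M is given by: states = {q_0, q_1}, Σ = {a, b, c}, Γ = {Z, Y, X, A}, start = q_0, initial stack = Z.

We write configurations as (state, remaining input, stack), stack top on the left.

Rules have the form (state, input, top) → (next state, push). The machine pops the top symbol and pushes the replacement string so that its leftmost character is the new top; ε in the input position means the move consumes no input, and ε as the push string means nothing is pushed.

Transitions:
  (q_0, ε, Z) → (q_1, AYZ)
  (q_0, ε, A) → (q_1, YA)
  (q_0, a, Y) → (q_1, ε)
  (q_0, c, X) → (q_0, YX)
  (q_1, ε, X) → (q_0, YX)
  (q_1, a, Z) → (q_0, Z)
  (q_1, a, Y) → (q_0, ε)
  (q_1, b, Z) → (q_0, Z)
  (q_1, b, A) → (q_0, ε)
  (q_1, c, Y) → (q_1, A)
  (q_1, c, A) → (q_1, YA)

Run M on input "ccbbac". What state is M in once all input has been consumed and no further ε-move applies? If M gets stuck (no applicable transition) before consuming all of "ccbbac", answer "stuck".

stuck

(q_0, ccbbac, Z)
  ε-move, top Z: go to q_1, push AYZ → (q_1, ccbbac, AYZ)
  read c, top A: go to q_1, push YA → (q_1, cbbac, YAYZ)
  read c, top Y: go to q_1, push A → (q_1, bbac, AAYZ)
  read b, top A: go to q_0, push ε → (q_0, bac, AYZ)
  ε-move, top A: go to q_1, push YA → (q_1, bac, YAYZ)
No transition for (q_1, b, top Y); M blocks with input bac remaining.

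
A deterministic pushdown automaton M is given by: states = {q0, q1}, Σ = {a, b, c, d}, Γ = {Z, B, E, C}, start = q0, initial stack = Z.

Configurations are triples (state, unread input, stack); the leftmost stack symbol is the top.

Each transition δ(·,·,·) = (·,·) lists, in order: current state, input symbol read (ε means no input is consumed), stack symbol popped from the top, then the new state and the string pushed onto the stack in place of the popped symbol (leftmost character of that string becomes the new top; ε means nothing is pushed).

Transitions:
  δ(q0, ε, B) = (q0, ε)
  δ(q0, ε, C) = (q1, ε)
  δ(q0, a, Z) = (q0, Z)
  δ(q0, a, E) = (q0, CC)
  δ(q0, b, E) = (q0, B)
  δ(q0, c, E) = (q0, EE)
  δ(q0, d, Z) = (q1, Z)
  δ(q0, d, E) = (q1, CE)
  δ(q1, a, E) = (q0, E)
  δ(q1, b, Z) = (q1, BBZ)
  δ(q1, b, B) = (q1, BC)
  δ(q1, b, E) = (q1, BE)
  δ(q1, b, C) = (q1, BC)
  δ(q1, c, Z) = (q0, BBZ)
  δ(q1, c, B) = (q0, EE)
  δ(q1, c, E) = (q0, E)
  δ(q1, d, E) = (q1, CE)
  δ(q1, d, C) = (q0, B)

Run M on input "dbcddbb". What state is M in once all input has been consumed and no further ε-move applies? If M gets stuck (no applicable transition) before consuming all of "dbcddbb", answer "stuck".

q0

(q0, dbcddbb, Z)
  read d, top Z: go to q1, push Z → (q1, bcddbb, Z)
  read b, top Z: go to q1, push BBZ → (q1, cddbb, BBZ)
  read c, top B: go to q0, push EE → (q0, ddbb, EEBZ)
  read d, top E: go to q1, push CE → (q1, dbb, CEEBZ)
  read d, top C: go to q0, push B → (q0, bb, BEEBZ)
  ε-move, top B: go to q0, push ε → (q0, bb, EEBZ)
  read b, top E: go to q0, push B → (q0, b, BEBZ)
  ε-move, top B: go to q0, push ε → (q0, b, EBZ)
  read b, top E: go to q0, push B → (q0, ε, BBZ)
  ε-move, top B: go to q0, push ε → (q0, ε, BZ)
  ε-move, top B: go to q0, push ε → (q0, ε, Z)
All input consumed; M is in state q0.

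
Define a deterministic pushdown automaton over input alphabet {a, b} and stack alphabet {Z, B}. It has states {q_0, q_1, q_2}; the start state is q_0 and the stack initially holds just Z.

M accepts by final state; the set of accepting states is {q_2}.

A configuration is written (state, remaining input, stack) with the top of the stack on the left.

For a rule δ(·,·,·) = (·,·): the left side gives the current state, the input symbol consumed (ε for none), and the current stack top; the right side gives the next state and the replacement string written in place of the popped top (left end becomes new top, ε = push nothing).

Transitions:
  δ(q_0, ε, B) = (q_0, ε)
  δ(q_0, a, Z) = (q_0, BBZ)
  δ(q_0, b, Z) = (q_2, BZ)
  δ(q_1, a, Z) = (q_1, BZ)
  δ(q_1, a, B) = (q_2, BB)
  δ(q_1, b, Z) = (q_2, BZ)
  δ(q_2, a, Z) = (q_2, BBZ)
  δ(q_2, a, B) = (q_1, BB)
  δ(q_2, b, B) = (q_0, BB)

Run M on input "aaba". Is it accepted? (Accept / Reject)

(q_0, aaba, Z) ⊢ (q_0, aba, BBZ) ⊢ (q_0, aba, BZ) ⊢ (q_0, aba, Z) ⊢ (q_0, ba, BBZ) ⊢ (q_0, ba, BZ) ⊢ (q_0, ba, Z) ⊢ (q_2, a, BZ) ⊢ (q_1, ε, BBZ)
All input consumed; state q_1 ∉ F and no further ε-move applies.

Reject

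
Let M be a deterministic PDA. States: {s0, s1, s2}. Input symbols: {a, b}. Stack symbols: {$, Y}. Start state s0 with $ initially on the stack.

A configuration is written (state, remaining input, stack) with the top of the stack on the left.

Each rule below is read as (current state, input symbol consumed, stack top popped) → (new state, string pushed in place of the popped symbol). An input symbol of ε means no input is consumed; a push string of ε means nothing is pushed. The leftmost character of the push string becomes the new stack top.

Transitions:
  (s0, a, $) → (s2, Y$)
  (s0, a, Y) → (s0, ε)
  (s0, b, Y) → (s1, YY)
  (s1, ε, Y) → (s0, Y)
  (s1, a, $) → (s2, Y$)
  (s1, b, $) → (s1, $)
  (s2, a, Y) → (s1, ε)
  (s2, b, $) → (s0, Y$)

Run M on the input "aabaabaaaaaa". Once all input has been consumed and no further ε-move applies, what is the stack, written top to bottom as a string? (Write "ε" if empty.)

(s0, aabaabaaaaaa, $) ⊢ (s2, abaabaaaaaa, Y$) ⊢ (s1, baabaaaaaa, $) ⊢ (s1, aabaaaaaa, $) ⊢ (s2, abaaaaaa, Y$) ⊢ (s1, baaaaaa, $) ⊢ (s1, aaaaaa, $) ⊢ (s2, aaaaa, Y$) ⊢ (s1, aaaa, $) ⊢ (s2, aaa, Y$) ⊢ (s1, aa, $) ⊢ (s2, a, Y$) ⊢ (s1, ε, $)
All input consumed in state s1 with stack $.

$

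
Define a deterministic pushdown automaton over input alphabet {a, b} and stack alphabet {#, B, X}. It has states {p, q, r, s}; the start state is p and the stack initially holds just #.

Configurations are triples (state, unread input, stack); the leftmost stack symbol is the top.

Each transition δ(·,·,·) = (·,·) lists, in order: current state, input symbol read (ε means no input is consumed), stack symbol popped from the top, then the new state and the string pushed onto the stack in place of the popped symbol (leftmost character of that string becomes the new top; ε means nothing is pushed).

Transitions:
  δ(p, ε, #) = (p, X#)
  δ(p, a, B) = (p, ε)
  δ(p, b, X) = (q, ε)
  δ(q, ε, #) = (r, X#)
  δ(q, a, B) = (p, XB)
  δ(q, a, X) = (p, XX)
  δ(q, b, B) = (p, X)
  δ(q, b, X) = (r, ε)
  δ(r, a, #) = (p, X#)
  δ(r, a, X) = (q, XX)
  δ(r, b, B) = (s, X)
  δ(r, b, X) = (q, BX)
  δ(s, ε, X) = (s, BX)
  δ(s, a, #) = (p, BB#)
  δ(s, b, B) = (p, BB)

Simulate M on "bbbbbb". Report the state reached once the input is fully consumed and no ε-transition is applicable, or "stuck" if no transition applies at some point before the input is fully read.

(p, bbbbbb, #)
  ε-move, top #: go to p, push X# → (p, bbbbbb, X#)
  read b, top X: go to q, push ε → (q, bbbbb, #)
  ε-move, top #: go to r, push X# → (r, bbbbb, X#)
  read b, top X: go to q, push BX → (q, bbbb, BX#)
  read b, top B: go to p, push X → (p, bbb, XX#)
  read b, top X: go to q, push ε → (q, bb, X#)
  read b, top X: go to r, push ε → (r, b, #)
No transition for (r, b, top #); M blocks with input b remaining.

stuck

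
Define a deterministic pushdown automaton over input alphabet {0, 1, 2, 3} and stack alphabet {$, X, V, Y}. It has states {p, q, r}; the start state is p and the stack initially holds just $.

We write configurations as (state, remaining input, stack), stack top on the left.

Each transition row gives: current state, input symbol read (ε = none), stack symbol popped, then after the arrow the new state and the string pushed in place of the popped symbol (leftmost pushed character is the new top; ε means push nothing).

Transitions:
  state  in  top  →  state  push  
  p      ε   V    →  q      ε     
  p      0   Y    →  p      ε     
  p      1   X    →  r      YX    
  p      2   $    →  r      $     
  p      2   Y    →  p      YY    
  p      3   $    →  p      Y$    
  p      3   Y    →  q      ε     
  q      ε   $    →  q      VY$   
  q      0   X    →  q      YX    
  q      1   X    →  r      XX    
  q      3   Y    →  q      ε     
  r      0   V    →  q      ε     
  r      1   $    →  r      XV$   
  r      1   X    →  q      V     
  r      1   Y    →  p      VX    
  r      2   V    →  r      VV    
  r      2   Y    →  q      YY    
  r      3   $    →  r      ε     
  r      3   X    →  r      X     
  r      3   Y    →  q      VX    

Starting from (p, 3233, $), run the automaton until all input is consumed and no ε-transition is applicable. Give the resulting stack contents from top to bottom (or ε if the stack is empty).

(p, 3233, $)
  read 3, top $: go to p, push Y$ → (p, 233, Y$)
  read 2, top Y: go to p, push YY → (p, 33, YY$)
  read 3, top Y: go to q, push ε → (q, 3, Y$)
  read 3, top Y: go to q, push ε → (q, ε, $)
  ε-move, top $: go to q, push VY$ → (q, ε, VY$)
All input consumed in state q with stack VY$.

VY$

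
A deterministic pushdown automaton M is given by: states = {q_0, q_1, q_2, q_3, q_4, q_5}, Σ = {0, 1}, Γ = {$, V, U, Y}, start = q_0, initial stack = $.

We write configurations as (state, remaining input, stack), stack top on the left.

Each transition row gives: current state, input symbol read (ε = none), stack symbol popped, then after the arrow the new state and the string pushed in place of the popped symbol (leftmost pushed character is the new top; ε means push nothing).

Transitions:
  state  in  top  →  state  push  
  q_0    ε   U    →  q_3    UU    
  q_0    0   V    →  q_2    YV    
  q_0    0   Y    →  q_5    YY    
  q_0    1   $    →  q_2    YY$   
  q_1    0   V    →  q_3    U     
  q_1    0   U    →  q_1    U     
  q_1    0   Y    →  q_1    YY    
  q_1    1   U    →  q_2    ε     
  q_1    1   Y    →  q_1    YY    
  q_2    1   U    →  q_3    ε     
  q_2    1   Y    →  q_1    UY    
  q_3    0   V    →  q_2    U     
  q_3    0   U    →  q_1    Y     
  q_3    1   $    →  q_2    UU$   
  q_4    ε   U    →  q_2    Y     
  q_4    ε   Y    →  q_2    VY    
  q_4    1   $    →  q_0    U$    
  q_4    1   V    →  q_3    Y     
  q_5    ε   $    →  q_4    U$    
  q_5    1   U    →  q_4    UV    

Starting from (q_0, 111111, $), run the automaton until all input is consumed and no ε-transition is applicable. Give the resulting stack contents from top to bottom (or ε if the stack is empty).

UYY$

(q_0, 111111, $)
  read 1, top $: go to q_2, push YY$ → (q_2, 11111, YY$)
  read 1, top Y: go to q_1, push UY → (q_1, 1111, UYY$)
  read 1, top U: go to q_2, push ε → (q_2, 111, YY$)
  read 1, top Y: go to q_1, push UY → (q_1, 11, UYY$)
  read 1, top U: go to q_2, push ε → (q_2, 1, YY$)
  read 1, top Y: go to q_1, push UY → (q_1, ε, UYY$)
All input consumed in state q_1 with stack UYY$.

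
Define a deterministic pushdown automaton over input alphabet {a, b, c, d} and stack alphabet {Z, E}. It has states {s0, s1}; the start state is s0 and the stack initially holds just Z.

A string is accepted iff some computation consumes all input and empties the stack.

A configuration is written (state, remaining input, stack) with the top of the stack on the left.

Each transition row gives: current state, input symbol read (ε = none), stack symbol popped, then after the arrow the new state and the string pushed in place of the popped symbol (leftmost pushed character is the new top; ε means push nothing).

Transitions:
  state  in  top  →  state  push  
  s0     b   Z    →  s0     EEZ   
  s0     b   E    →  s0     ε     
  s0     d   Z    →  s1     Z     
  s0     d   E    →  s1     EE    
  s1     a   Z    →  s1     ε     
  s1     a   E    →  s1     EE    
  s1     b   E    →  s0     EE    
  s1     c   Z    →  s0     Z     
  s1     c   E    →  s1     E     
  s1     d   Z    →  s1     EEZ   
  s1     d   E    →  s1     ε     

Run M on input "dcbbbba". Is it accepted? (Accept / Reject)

Reject

(s0, dcbbbba, Z)
  read d, top Z: go to s1, push Z → (s1, cbbbba, Z)
  read c, top Z: go to s0, push Z → (s0, bbbba, Z)
  read b, top Z: go to s0, push EEZ → (s0, bbba, EEZ)
  read b, top E: go to s0, push ε → (s0, bba, EZ)
  read b, top E: go to s0, push ε → (s0, ba, Z)
  read b, top Z: go to s0, push EEZ → (s0, a, EEZ)
No transition applies at (s0, a, EEZ); input not fully consumed.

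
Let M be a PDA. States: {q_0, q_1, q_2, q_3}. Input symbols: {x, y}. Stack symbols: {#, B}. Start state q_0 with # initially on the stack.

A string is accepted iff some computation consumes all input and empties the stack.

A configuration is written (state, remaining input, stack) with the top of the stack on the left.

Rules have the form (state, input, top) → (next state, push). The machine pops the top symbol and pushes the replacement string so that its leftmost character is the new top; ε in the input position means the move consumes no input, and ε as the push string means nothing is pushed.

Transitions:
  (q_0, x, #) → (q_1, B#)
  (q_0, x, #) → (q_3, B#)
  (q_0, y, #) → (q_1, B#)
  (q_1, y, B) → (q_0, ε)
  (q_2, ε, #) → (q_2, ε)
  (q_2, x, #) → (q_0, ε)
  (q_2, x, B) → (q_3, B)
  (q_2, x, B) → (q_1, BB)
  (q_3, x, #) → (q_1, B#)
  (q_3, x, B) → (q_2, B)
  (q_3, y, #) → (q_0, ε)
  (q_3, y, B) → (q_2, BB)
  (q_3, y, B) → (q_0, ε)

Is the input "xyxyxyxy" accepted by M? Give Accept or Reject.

Reject

No computation consumes all input and empties the stack.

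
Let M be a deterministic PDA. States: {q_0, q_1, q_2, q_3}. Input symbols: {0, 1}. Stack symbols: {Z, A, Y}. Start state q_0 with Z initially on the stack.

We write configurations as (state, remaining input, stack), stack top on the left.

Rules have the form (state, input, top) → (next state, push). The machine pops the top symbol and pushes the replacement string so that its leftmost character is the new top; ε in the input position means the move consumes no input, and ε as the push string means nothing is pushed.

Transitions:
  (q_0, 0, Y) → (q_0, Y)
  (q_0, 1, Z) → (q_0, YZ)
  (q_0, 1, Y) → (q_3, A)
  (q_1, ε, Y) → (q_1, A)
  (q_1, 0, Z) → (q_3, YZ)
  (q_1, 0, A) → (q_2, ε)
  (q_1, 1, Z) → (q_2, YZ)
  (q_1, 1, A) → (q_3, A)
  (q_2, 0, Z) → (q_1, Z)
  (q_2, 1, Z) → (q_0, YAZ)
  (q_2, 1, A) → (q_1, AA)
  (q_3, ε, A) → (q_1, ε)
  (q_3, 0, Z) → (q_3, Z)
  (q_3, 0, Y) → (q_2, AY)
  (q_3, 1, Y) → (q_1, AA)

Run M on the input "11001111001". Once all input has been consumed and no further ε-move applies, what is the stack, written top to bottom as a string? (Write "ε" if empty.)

AAYZ

(q_0, 11001111001, Z)
  read 1, top Z: go to q_0, push YZ → (q_0, 1001111001, YZ)
  read 1, top Y: go to q_3, push A → (q_3, 001111001, AZ)
  ε-move, top A: go to q_1, push ε → (q_1, 001111001, Z)
  read 0, top Z: go to q_3, push YZ → (q_3, 01111001, YZ)
  read 0, top Y: go to q_2, push AY → (q_2, 1111001, AYZ)
  read 1, top A: go to q_1, push AA → (q_1, 111001, AAYZ)
  read 1, top A: go to q_3, push A → (q_3, 11001, AAYZ)
  ε-move, top A: go to q_1, push ε → (q_1, 11001, AYZ)
  read 1, top A: go to q_3, push A → (q_3, 1001, AYZ)
  ε-move, top A: go to q_1, push ε → (q_1, 1001, YZ)
  ε-move, top Y: go to q_1, push A → (q_1, 1001, AZ)
  read 1, top A: go to q_3, push A → (q_3, 001, AZ)
  ε-move, top A: go to q_1, push ε → (q_1, 001, Z)
  read 0, top Z: go to q_3, push YZ → (q_3, 01, YZ)
  read 0, top Y: go to q_2, push AY → (q_2, 1, AYZ)
  read 1, top A: go to q_1, push AA → (q_1, ε, AAYZ)
All input consumed in state q_1 with stack AAYZ.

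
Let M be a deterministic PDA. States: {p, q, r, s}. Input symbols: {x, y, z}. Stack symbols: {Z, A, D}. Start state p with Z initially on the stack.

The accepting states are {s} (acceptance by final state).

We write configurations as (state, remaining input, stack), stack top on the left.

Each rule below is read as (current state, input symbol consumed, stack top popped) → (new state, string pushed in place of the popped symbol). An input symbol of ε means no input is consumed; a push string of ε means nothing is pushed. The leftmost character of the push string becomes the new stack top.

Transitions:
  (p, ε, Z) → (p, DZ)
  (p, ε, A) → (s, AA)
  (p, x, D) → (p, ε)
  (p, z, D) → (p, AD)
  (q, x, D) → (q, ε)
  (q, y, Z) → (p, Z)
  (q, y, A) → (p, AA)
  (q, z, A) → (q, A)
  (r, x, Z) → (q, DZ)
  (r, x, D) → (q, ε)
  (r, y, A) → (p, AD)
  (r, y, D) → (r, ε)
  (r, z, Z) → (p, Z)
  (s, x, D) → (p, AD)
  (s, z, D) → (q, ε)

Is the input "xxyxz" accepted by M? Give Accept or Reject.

Reject

(p, xxyxz, Z)
  ε-move, top Z: go to p, push DZ → (p, xxyxz, DZ)
  read x, top D: go to p, push ε → (p, xyxz, Z)
  ε-move, top Z: go to p, push DZ → (p, xyxz, DZ)
  read x, top D: go to p, push ε → (p, yxz, Z)
  ε-move, top Z: go to p, push DZ → (p, yxz, DZ)
No transition applies at (p, yxz, DZ); input not fully consumed.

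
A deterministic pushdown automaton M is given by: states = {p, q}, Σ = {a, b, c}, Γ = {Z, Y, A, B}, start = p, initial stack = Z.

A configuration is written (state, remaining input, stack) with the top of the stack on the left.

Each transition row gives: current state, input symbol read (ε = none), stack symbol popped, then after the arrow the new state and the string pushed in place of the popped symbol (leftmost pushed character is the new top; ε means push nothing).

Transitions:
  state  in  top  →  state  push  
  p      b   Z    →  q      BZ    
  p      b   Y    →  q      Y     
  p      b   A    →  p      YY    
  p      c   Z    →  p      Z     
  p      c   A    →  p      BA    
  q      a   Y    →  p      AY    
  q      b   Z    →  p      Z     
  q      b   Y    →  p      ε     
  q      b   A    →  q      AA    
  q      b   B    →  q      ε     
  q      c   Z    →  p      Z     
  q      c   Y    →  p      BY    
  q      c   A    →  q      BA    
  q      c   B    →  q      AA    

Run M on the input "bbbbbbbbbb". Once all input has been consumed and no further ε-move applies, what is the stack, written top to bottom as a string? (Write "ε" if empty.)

(p, bbbbbbbbbb, Z)
  read b, top Z: go to q, push BZ → (q, bbbbbbbbb, BZ)
  read b, top B: go to q, push ε → (q, bbbbbbbb, Z)
  read b, top Z: go to p, push Z → (p, bbbbbbb, Z)
  read b, top Z: go to q, push BZ → (q, bbbbbb, BZ)
  read b, top B: go to q, push ε → (q, bbbbb, Z)
  read b, top Z: go to p, push Z → (p, bbbb, Z)
  read b, top Z: go to q, push BZ → (q, bbb, BZ)
  read b, top B: go to q, push ε → (q, bb, Z)
  read b, top Z: go to p, push Z → (p, b, Z)
  read b, top Z: go to q, push BZ → (q, ε, BZ)
All input consumed in state q with stack BZ.

BZ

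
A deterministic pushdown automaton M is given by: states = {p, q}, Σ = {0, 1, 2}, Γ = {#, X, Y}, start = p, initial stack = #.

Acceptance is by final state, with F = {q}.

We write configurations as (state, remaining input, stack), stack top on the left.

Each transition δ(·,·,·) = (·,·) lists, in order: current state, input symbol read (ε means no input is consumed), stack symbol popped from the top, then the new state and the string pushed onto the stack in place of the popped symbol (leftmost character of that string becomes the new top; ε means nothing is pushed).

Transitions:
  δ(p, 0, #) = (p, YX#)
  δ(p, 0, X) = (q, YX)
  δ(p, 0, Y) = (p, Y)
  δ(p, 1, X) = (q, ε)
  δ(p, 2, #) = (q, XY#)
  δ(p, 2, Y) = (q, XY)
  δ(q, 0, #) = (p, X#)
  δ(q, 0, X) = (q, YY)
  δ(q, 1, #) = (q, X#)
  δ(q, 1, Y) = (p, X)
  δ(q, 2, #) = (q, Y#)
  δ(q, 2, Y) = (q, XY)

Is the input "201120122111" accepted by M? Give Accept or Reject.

(p, 201120122111, #)
  read 2, top #: go to q, push XY# → (q, 01120122111, XY#)
  read 0, top X: go to q, push YY → (q, 1120122111, YYY#)
  read 1, top Y: go to p, push X → (p, 120122111, XYY#)
  read 1, top X: go to q, push ε → (q, 20122111, YY#)
  read 2, top Y: go to q, push XY → (q, 0122111, XYY#)
  read 0, top X: go to q, push YY → (q, 122111, YYYY#)
  read 1, top Y: go to p, push X → (p, 22111, XYYY#)
No transition applies at (p, 22111, XYYY#); input not fully consumed.

Reject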